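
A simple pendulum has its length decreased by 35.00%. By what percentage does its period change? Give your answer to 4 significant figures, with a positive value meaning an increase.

-19.38%

T ∝ √L, so T'/T = √(0.65000) = 0.80623.
Percentage change in T = (0.80623 − 1) × 100% = -19.38%.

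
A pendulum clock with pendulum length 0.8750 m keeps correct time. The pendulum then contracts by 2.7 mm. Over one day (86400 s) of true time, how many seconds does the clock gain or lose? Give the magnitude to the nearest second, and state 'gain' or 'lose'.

T ∝ √L, so T'/T = √(0.87230/0.8750) = 0.998456.
In 86400 s of true time the clock registers 86400/0.998456 = 86533.6 s, so it gains 134 s.

gain 134 s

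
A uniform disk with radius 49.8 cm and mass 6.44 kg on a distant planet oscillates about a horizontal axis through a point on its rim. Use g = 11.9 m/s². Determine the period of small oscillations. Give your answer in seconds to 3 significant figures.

I_cm = ½mr² = 0.7986 kg·m². The pivot is at distance d = 0.498 m from the centre of mass.
By the parallel-axis theorem, I = I_cm + md² = 0.7986 + 1.597 = 2.396 kg·m².
T = 2π√(I/(mgd)) = 2π√(2.396/(6.44 × 11.9 × 0.498)) = 1.57 s.

1.57 s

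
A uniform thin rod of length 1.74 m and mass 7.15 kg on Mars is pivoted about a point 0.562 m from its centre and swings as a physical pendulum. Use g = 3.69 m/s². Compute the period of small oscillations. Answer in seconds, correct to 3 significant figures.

3.29 s

For a physical pendulum T = 2π√(I/(mgd)), with d = 0.5620 m from pivot to centre of mass.
I_cm = mL²/12 = 7.15 × 1.74²/12 = 1.804 kg·m²; I = I_cm + md² = 1.804 + 7.15 × 0.5620² = 4.062 kg·m².
T = 2π√(4.062/(7.15 × 3.69 × 0.5620)) = 3.29 s.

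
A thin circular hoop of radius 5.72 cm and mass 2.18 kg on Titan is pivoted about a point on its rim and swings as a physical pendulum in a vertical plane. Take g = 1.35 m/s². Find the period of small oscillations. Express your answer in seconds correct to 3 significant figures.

1.83 s

I_cm = mr² = 0.007133 kg·m². The pivot is at distance d = 0.0572 m from the centre of mass.
By the parallel-axis theorem, I = I_cm + md² = 0.007133 + 0.007133 = 0.01427 kg·m².
T = 2π√(I/(mgd)) = 2π√(0.01427/(2.18 × 1.35 × 0.0572)) = 1.83 s.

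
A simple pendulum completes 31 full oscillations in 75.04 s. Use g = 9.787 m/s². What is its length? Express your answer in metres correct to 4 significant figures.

T = 75.04/31 = 2.4206 s.
From T = 2π√(L/g), L = gT²/(4π²) = 9.787 × 2.4206²/(4π²) = 1.453 m.

1.453 m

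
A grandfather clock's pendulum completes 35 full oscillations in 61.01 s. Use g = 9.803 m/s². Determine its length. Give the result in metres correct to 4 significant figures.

0.7545 m

T = 61.01/35 = 1.7431 s.
From T = 2π√(L/g), L = gT²/(4π²) = 9.803 × 1.7431²/(4π²) = 0.7545 m.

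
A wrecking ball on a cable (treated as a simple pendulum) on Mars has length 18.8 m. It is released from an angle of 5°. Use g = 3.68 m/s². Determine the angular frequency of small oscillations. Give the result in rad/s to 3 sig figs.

ω = √(g/L) = √(3.68/18.8) = 0.442 rad/s.

0.442 rad/s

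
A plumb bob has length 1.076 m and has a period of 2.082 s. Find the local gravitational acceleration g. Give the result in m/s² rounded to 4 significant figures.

From T = 2π√(L/g), g = 4π²L/T² = 4π² × 1.076/2.0820² = 9.800 m/s².

9.800 m/s²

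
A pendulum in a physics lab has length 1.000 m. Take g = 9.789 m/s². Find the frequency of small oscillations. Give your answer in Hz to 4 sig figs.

T = 2π√(L/g) = 2π√(1.000/9.789) = 2.0082 s, so f = 1/T = 0.4980 Hz.

0.4980 Hz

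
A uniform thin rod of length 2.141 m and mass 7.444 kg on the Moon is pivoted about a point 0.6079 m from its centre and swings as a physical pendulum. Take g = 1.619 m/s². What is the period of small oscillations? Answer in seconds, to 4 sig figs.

For a physical pendulum T = 2π√(I/(mgd)), with d = 0.60790 m from pivot to centre of mass.
I_cm = mL²/12 = 7.444 × 2.141²/12 = 2.8435 kg·m²; I = I_cm + md² = 2.8435 + 7.444 × 0.60790² = 5.5944 kg·m².
T = 2π√(5.5944/(7.444 × 1.619 × 0.60790)) = 5.491 s.

5.491 s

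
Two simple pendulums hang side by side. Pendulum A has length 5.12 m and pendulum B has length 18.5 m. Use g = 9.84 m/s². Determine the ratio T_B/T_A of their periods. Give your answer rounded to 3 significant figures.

T ∝ √L, so T_B/T_A = √(L_B/L_A) = √(18.5/5.12) = 1.90.

1.90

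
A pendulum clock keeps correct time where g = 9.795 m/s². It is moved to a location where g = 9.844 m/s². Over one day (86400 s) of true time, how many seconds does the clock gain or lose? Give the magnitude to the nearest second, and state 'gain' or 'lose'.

gain 216 s

The clock's period scales as T ∝ 1/√g, so T'/T = √(9.795/9.844) = 0.997508.
In 86400 s of true time the clock registers 86400/0.997508 = 86615.8 s, so it gains 216 s.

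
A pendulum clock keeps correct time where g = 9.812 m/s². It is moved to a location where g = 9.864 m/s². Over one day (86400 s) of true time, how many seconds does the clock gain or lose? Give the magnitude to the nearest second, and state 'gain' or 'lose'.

The clock's period scales as T ∝ 1/√g, so T'/T = √(9.812/9.864) = 0.997361.
In 86400 s of true time the clock registers 86400/0.997361 = 86628.6 s, so it gains 229 s.

gain 229 s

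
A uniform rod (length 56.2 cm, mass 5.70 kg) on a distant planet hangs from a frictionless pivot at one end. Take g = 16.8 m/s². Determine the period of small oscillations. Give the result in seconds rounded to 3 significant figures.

0.938 s

For a physical pendulum T = 2π√(I/(mgd)), with d = 0.2810 m from pivot to centre of mass.
I_cm = mL²/12 = 5.70 × 0.562²/12 = 0.1500 kg·m²; I = I_cm + md² = 0.1500 + 5.70 × 0.2810² = 0.6001 kg·m².
T = 2π√(0.6001/(5.70 × 16.8 × 0.2810)) = 0.938 s.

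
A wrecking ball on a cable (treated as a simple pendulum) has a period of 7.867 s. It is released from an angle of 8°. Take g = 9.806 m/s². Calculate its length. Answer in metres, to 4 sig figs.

15.37 m

From T = 2π√(L/g), L = gT²/(4π²) = 9.806 × 7.8670²/(4π²) = 15.37 m.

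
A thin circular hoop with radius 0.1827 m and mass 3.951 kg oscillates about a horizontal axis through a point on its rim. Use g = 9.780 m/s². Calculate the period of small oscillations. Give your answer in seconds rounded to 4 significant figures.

I_cm = mr² = 0.13188 kg·m². The pivot is at distance d = 0.1827 m from the centre of mass.
By the parallel-axis theorem, I = I_cm + md² = 0.13188 + 0.13188 = 0.26376 kg·m².
T = 2π√(I/(mgd)) = 2π√(0.26376/(3.951 × 9.780 × 0.1827)) = 1.214 s.

1.214 s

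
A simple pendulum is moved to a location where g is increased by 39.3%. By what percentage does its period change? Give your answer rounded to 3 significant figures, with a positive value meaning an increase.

T ∝ 1/√g, so T'/T = 1/√(1.393) = 0.8473.
Percentage change in T = (0.8473 − 1) × 100% = -15.3%.

-15.3%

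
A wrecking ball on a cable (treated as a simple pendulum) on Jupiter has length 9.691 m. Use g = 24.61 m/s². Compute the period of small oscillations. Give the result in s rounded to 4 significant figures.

3.943 s

T = 2π√(L/g) = 2π√(9.691/24.61) = 2π × 0.62752 = 3.943 s.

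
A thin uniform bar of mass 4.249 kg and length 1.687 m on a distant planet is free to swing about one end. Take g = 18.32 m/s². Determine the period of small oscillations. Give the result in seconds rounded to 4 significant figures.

1.557 s

For a physical pendulum T = 2π√(I/(mgd)), with d = 0.84350 m from pivot to centre of mass.
I_cm = mL²/12 = 4.249 × 1.687²/12 = 1.0077 kg·m²; I = I_cm + md² = 1.0077 + 4.249 × 0.84350² = 4.0308 kg·m².
T = 2π√(4.0308/(4.249 × 18.32 × 0.84350)) = 1.557 s.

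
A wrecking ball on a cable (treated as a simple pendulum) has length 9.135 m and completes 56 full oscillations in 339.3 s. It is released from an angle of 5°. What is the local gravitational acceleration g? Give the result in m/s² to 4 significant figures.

T = 339.3/56 = 6.0589 s.
From T = 2π√(L/g), g = 4π²L/T² = 4π² × 9.135/6.0589² = 9.824 m/s².

9.824 m/s²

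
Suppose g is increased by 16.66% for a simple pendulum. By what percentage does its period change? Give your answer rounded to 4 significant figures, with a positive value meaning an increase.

T ∝ 1/√g, so T'/T = 1/√(1.1666) = 0.92585.
Percentage change in T = (0.92585 − 1) × 100% = -7.415%.

-7.415%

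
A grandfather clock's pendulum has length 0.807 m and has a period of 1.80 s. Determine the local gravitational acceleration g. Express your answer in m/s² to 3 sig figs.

From T = 2π√(L/g), g = 4π²L/T² = 4π² × 0.807/1.800² = 9.83 m/s².

9.83 m/s²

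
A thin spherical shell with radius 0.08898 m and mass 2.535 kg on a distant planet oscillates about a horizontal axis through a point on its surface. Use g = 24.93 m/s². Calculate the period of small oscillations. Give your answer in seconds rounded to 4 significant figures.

I_cm = (2/3)mr² = 0.013380 kg·m². The pivot is at distance d = 0.08898 m from the centre of mass.
By the parallel-axis theorem, I = I_cm + md² = 0.013380 + 0.020071 = 0.033451 kg·m².
T = 2π√(I/(mgd)) = 2π√(0.033451/(2.535 × 24.93 × 0.08898)) = 0.4846 s.

0.4846 s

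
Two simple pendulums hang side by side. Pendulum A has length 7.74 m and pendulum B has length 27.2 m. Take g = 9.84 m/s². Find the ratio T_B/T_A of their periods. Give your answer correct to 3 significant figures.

T ∝ √L, so T_B/T_A = √(L_B/L_A) = √(27.2/7.74) = 1.87.

1.87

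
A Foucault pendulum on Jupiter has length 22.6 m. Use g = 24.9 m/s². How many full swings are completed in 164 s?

27

T = 2π√(L/g) = 2π√(22.6/24.9) = 5.986 s.
Number of complete oscillations = ⌊164/5.986⌋ = ⌊27.40⌋ = 27.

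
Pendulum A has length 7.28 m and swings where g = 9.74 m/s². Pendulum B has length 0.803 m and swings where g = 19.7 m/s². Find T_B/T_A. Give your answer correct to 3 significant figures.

T = 2π√(L/g), so T_B/T_A = √((L_B/g_B)/(L_A/g_A)) = √((0.803/19.7)/(7.28/9.74)) = 0.234.

0.234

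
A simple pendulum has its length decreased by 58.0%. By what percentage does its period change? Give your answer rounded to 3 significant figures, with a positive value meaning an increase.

T ∝ √L, so T'/T = √(0.4200) = 0.6481.
Percentage change in T = (0.6481 − 1) × 100% = -35.2%.

-35.2%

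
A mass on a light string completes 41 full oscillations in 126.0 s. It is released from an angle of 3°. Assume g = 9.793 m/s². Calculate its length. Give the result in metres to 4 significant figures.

T = 126.0/41 = 3.0732 s.
From T = 2π√(L/g), L = gT²/(4π²) = 9.793 × 3.0732²/(4π²) = 2.343 m.

2.343 m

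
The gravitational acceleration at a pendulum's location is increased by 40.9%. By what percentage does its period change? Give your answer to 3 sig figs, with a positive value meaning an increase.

T ∝ 1/√g, so T'/T = 1/√(1.409) = 0.8425.
Percentage change in T = (0.8425 − 1) × 100% = -15.8%.

-15.8%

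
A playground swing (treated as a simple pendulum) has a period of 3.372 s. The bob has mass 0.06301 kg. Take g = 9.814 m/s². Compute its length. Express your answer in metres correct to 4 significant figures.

2.827 m

From T = 2π√(L/g), L = gT²/(4π²) = 9.814 × 3.3720²/(4π²) = 2.827 m.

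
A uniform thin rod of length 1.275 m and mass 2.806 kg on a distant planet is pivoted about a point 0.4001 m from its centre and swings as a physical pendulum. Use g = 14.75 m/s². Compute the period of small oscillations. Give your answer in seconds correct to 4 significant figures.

For a physical pendulum T = 2π√(I/(mgd)), with d = 0.40010 m from pivot to centre of mass.
I_cm = mL²/12 = 2.806 × 1.275²/12 = 0.38013 kg·m²; I = I_cm + md² = 0.38013 + 2.806 × 0.40010² = 0.82931 kg·m².
T = 2π√(0.82931/(2.806 × 14.75 × 0.40010)) = 1.406 s.

1.406 s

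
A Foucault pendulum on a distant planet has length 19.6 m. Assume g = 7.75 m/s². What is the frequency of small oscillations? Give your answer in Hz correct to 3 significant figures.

T = 2π√(L/g) = 2π√(19.6/7.75) = 9.992 s, so f = 1/T = 0.100 Hz.

0.100 Hz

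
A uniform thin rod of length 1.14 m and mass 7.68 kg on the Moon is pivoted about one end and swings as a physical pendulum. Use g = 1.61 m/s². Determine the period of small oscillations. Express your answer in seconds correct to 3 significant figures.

4.32 s

For a physical pendulum T = 2π√(I/(mgd)), with d = 0.5700 m from pivot to centre of mass.
I_cm = mL²/12 = 7.68 × 1.14²/12 = 0.8317 kg·m²; I = I_cm + md² = 0.8317 + 7.68 × 0.5700² = 3.327 kg·m².
T = 2π√(3.327/(7.68 × 1.61 × 0.5700)) = 4.32 s.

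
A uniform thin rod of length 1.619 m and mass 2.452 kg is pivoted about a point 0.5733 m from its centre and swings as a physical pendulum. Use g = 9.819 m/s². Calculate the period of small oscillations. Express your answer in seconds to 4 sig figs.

1.959 s

For a physical pendulum T = 2π√(I/(mgd)), with d = 0.57330 m from pivot to centre of mass.
I_cm = mL²/12 = 2.452 × 1.619²/12 = 0.53559 kg·m²; I = I_cm + md² = 0.53559 + 2.452 × 0.57330² = 1.3415 kg·m².
T = 2π√(1.3415/(2.452 × 9.819 × 0.57330)) = 1.959 s.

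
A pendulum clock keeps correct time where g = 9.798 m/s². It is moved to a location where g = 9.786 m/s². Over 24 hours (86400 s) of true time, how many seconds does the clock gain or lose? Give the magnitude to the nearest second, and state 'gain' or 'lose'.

lose 53 s

The clock's period scales as T ∝ 1/√g, so T'/T = √(9.798/9.786) = 1.00061.
In 86400 s of true time the clock registers 86400/1.00061 = 86347.1 s, so it loses 53 s.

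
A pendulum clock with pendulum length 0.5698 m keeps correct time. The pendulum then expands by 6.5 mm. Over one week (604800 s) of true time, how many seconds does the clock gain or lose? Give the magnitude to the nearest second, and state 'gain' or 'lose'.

T ∝ √L, so T'/T = √(0.57630/0.5698) = 1.00569.
In 604800 s of true time the clock registers 604800/1.00569 = 601379.6 s, so it loses 3420 s.

lose 3420 s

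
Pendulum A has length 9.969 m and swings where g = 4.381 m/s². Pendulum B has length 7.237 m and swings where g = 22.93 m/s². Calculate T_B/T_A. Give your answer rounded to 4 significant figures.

0.3724

T = 2π√(L/g), so T_B/T_A = √((L_B/g_B)/(L_A/g_A)) = √((7.237/22.93)/(9.969/4.381)) = 0.3724.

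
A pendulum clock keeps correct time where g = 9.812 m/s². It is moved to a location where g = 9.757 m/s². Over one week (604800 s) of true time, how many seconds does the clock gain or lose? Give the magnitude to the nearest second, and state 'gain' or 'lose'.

lose 1697 s

The clock's period scales as T ∝ 1/√g, so T'/T = √(9.812/9.757) = 1.00281.
In 604800 s of true time the clock registers 604800/1.00281 = 603102.6 s, so it loses 1697 s.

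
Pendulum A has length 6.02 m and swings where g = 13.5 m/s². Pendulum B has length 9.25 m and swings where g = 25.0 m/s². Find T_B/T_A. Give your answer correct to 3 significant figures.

0.911

T = 2π√(L/g), so T_B/T_A = √((L_B/g_B)/(L_A/g_A)) = √((9.25/25.0)/(6.02/13.5)) = 0.911.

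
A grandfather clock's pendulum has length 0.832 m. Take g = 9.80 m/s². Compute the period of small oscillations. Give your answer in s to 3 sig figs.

T = 2π√(L/g) = 2π√(0.832/9.80) = 2π × 0.2914 = 1.83 s.

1.83 s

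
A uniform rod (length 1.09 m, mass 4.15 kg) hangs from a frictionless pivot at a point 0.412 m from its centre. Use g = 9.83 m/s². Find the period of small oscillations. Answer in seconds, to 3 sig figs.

For a physical pendulum T = 2π√(I/(mgd)), with d = 0.4120 m from pivot to centre of mass.
I_cm = mL²/12 = 4.15 × 1.09²/12 = 0.4109 kg·m²; I = I_cm + md² = 0.4109 + 4.15 × 0.4120² = 1.115 kg·m².
T = 2π√(1.115/(4.15 × 9.83 × 0.4120)) = 1.62 s.

1.62 s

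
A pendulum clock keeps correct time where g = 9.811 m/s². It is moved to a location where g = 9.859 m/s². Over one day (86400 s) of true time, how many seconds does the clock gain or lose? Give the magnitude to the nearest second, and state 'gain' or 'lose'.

The clock's period scales as T ∝ 1/√g, so T'/T = √(9.811/9.859) = 0.997563.
In 86400 s of true time the clock registers 86400/0.997563 = 86611.1 s, so it gains 211 s.

gain 211 s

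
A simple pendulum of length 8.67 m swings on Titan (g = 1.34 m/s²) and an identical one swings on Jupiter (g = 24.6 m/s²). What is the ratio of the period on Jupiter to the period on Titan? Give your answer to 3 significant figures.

0.233

T ∝ 1/√g, so T₂/T₁ = √(g₁/g₂) = √(1.34/24.6) = 0.233.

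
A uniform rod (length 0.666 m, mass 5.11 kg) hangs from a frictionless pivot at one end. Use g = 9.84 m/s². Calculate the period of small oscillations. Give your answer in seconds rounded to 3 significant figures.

For a physical pendulum T = 2π√(I/(mgd)), with d = 0.3330 m from pivot to centre of mass.
I_cm = mL²/12 = 5.11 × 0.666²/12 = 0.1889 kg·m²; I = I_cm + md² = 0.1889 + 5.11 × 0.3330² = 0.7555 kg·m².
T = 2π√(0.7555/(5.11 × 9.84 × 0.3330)) = 1.33 s.

1.33 s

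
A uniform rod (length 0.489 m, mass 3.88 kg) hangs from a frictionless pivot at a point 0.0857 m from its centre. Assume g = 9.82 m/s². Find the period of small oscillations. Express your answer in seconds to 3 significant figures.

1.13 s

For a physical pendulum T = 2π√(I/(mgd)), with d = 0.08570 m from pivot to centre of mass.
I_cm = mL²/12 = 3.88 × 0.489²/12 = 0.07732 kg·m²; I = I_cm + md² = 0.07732 + 3.88 × 0.08570² = 0.1058 kg·m².
T = 2π√(0.1058/(3.88 × 9.82 × 0.08570)) = 1.13 s.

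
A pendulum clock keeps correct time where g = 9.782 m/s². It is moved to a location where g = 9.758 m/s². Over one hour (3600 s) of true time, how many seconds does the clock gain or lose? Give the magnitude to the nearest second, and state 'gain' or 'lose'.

The clock's period scales as T ∝ 1/√g, so T'/T = √(9.782/9.758) = 1.00123.
In 3600 s of true time the clock registers 3600/1.00123 = 3595.6 s, so it loses 4 s.

lose 4 s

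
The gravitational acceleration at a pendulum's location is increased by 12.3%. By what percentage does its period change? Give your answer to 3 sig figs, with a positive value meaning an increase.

-5.64%

T ∝ 1/√g, so T'/T = 1/√(1.123) = 0.9436.
Percentage change in T = (0.9436 − 1) × 100% = -5.64%.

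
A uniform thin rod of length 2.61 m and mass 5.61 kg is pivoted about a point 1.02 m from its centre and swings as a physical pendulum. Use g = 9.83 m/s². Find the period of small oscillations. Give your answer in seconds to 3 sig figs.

For a physical pendulum T = 2π√(I/(mgd)), with d = 1.020 m from pivot to centre of mass.
I_cm = mL²/12 = 5.61 × 2.61²/12 = 3.185 kg·m²; I = I_cm + md² = 3.185 + 5.61 × 1.020² = 9.021 kg·m².
T = 2π√(9.021/(5.61 × 9.83 × 1.020)) = 2.52 s.

2.52 s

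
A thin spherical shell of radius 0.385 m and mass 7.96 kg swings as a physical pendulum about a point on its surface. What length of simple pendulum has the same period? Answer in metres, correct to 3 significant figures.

The equivalent simple-pendulum length is L_eq = I/(md), where I is about the pivot and d = 0.3850 m.
I_cm = (2/3)mR² = 0.7866 kg·m², so I = I_cm + md² = 0.7866 + 1.180 = 1.966 kg·m².
L_eq = 1.966/(7.96 × 0.3850) = 0.642 m.

0.642 m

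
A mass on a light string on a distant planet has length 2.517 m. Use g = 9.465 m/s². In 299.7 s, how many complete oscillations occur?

92

T = 2π√(L/g) = 2π√(2.517/9.465) = 3.2401 s.
Number of complete oscillations = ⌊299.7/3.2401⌋ = ⌊92.497⌋ = 92.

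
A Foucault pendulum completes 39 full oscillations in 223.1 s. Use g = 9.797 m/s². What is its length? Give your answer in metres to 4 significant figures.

8.121 m

T = 223.1/39 = 5.7205 s.
From T = 2π√(L/g), L = gT²/(4π²) = 9.797 × 5.7205²/(4π²) = 8.121 m.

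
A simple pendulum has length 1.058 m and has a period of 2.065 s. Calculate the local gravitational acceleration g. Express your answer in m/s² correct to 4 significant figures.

From T = 2π√(L/g), g = 4π²L/T² = 4π² × 1.058/2.0650² = 9.795 m/s².

9.795 m/s²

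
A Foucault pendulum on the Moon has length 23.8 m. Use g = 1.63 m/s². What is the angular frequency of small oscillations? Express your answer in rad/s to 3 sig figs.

0.262 rad/s

ω = √(g/L) = √(1.63/23.8) = 0.262 rad/s.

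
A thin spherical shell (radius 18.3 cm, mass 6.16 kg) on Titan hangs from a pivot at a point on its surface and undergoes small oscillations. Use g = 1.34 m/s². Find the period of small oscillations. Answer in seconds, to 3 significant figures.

I_cm = (2/3)mr² = 0.1375 kg·m². The pivot is at distance d = 0.183 m from the centre of mass.
By the parallel-axis theorem, I = I_cm + md² = 0.1375 + 0.2063 = 0.3438 kg·m².
T = 2π√(I/(mgd)) = 2π√(0.3438/(6.16 × 1.34 × 0.183)) = 3.00 s.

3.00 s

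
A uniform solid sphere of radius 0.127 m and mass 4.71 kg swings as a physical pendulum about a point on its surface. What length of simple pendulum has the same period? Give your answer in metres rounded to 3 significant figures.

0.178 m

The equivalent simple-pendulum length is L_eq = I/(md), where I is about the pivot and d = 0.1270 m.
I_cm = (2/5)mR² = 0.03039 kg·m², so I = I_cm + md² = 0.03039 + 0.07597 = 0.1064 kg·m².
L_eq = 0.1064/(4.71 × 0.1270) = 0.178 m.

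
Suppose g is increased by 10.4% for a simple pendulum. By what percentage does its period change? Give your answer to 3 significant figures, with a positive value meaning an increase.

T ∝ 1/√g, so T'/T = 1/√(1.104) = 0.9517.
Percentage change in T = (0.9517 − 1) × 100% = -4.83%.

-4.83%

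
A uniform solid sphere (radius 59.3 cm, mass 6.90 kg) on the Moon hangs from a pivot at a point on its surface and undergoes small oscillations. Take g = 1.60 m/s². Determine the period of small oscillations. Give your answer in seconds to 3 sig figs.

I_cm = (2/5)mr² = 0.9706 kg·m². The pivot is at distance d = 0.593 m from the centre of mass.
By the parallel-axis theorem, I = I_cm + md² = 0.9706 + 2.426 = 3.397 kg·m².
T = 2π√(I/(mgd)) = 2π√(3.397/(6.90 × 1.60 × 0.593)) = 4.53 s.

4.53 s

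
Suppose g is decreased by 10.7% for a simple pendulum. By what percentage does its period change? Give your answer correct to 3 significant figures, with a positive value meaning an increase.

T ∝ 1/√g, so T'/T = 1/√(0.8930) = 1.058.
Percentage change in T = (1.058 − 1) × 100% = 5.82%.

5.82%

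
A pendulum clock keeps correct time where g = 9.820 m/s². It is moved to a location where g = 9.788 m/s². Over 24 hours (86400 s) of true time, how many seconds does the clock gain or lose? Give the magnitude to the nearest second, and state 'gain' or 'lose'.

lose 141 s

The clock's period scales as T ∝ 1/√g, so T'/T = √(9.820/9.788) = 1.00163.
In 86400 s of true time the clock registers 86400/1.00163 = 86259.1 s, so it loses 141 s.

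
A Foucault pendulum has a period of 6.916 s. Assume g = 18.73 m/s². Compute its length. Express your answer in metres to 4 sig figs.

From T = 2π√(L/g), L = gT²/(4π²) = 18.73 × 6.9160²/(4π²) = 22.69 m.

22.69 m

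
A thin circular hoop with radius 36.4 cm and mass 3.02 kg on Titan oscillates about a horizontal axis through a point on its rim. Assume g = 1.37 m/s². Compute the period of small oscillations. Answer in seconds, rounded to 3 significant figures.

I_cm = mr² = 0.4001 kg·m². The pivot is at distance d = 0.364 m from the centre of mass.
By the parallel-axis theorem, I = I_cm + md² = 0.4001 + 0.4001 = 0.8003 kg·m².
T = 2π√(I/(mgd)) = 2π√(0.8003/(3.02 × 1.37 × 0.364)) = 4.58 s.

4.58 s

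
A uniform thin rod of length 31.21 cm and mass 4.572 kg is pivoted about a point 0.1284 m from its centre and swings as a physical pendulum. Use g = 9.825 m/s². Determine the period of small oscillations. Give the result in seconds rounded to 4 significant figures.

0.8775 s

For a physical pendulum T = 2π√(I/(mgd)), with d = 0.12840 m from pivot to centre of mass.
I_cm = mL²/12 = 4.572 × 0.3121²/12 = 0.037112 kg·m²; I = I_cm + md² = 0.037112 + 4.572 × 0.12840² = 0.11249 kg·m².
T = 2π√(0.11249/(4.572 × 9.825 × 0.12840)) = 0.8775 s.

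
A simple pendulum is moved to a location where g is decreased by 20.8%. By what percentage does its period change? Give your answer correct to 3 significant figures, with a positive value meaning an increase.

T ∝ 1/√g, so T'/T = 1/√(0.7920) = 1.124.
Percentage change in T = (1.124 − 1) × 100% = 12.4%.

12.4%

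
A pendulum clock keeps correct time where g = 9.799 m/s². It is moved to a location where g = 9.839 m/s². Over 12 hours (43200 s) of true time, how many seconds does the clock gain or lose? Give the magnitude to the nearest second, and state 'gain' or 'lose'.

gain 88 s

The clock's period scales as T ∝ 1/√g, so T'/T = √(9.799/9.839) = 0.997965.
In 43200 s of true time the clock registers 43200/0.997965 = 43288.1 s, so it gains 88 s.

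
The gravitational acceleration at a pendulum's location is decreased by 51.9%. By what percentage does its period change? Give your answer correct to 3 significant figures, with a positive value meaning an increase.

T ∝ 1/√g, so T'/T = 1/√(0.4810) = 1.442.
Percentage change in T = (1.442 − 1) × 100% = 44.2%.

44.2%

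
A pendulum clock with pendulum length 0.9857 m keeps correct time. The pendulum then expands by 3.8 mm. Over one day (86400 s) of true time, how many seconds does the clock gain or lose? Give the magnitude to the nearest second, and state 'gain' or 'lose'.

T ∝ √L, so T'/T = √(0.98950/0.9857) = 1.00193.
In 86400 s of true time the clock registers 86400/1.00193 = 86233.9 s, so it loses 166 s.

lose 166 s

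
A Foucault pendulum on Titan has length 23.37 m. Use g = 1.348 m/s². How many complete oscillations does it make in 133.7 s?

5

T = 2π√(L/g) = 2π√(23.37/1.348) = 26.162 s.
Number of complete oscillations = ⌊133.7/26.162⌋ = ⌊5.1105⌋ = 5.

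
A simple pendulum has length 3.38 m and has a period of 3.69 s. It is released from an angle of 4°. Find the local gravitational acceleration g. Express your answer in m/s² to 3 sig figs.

9.80 m/s²

From T = 2π√(L/g), g = 4π²L/T² = 4π² × 3.38/3.690² = 9.80 m/s².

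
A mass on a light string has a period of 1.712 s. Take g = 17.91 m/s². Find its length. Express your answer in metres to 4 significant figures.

From T = 2π√(L/g), L = gT²/(4π²) = 17.91 × 1.7120²/(4π²) = 1.330 m.

1.330 m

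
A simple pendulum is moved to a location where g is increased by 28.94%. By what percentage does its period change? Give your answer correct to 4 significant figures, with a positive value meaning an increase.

T ∝ 1/√g, so T'/T = 1/√(1.2894) = 0.88066.
Percentage change in T = (0.88066 − 1) × 100% = -11.93%.

-11.93%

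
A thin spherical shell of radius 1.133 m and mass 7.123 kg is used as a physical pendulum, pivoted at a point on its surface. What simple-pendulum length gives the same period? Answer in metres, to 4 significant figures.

1.888 m

The equivalent simple-pendulum length is L_eq = I/(md), where I is about the pivot and d = 1.1330 m.
I_cm = (2/3)mR² = 6.0958 kg·m², so I = I_cm + md² = 6.0958 + 9.1437 = 15.240 kg·m².
L_eq = 15.240/(7.123 × 1.1330) = 1.888 m.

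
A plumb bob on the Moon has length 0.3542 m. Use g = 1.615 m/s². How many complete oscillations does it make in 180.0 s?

T = 2π√(L/g) = 2π√(0.3542/1.615) = 2.9425 s.
Number of complete oscillations = ⌊180.0/2.9425⌋ = ⌊61.172⌋ = 61.

61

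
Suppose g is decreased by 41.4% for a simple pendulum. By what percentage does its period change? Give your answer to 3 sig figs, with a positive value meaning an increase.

T ∝ 1/√g, so T'/T = 1/√(0.5860) = 1.306.
Percentage change in T = (1.306 − 1) × 100% = 30.6%.

30.6%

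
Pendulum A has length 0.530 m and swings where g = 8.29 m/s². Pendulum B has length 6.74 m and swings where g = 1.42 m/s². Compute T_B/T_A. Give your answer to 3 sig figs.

T = 2π√(L/g), so T_B/T_A = √((L_B/g_B)/(L_A/g_A)) = √((6.74/1.42)/(0.530/8.29)) = 8.62.

8.62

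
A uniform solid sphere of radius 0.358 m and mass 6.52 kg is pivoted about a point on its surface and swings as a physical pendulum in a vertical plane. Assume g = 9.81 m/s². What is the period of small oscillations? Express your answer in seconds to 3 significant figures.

1.42 s

I_cm = (2/5)mr² = 0.3343 kg·m². The pivot is at distance d = 0.358 m from the centre of mass.
By the parallel-axis theorem, I = I_cm + md² = 0.3343 + 0.8356 = 1.170 kg·m².
T = 2π√(I/(mgd)) = 2π√(1.170/(6.52 × 9.81 × 0.358)) = 1.42 s.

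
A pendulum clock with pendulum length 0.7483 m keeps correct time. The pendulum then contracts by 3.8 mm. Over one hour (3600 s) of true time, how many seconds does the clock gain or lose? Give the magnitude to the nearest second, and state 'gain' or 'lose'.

T ∝ √L, so T'/T = √(0.74450/0.7483) = 0.997458.
In 3600 s of true time the clock registers 3600/0.997458 = 3609.2 s, so it gains 9 s.

gain 9 s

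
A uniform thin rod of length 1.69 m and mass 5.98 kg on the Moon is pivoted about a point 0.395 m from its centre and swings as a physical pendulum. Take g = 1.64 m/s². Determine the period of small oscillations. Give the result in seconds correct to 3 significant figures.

4.90 s

For a physical pendulum T = 2π√(I/(mgd)), with d = 0.3950 m from pivot to centre of mass.
I_cm = mL²/12 = 5.98 × 1.69²/12 = 1.423 kg·m²; I = I_cm + md² = 1.423 + 5.98 × 0.3950² = 2.356 kg·m².
T = 2π√(2.356/(5.98 × 1.64 × 0.3950)) = 4.90 s.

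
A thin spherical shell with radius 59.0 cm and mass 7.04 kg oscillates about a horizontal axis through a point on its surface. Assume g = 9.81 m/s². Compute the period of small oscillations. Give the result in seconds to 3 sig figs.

I_cm = (2/3)mr² = 1.634 kg·m². The pivot is at distance d = 0.590 m from the centre of mass.
By the parallel-axis theorem, I = I_cm + md² = 1.634 + 2.451 = 4.084 kg·m².
T = 2π√(I/(mgd)) = 2π√(4.084/(7.04 × 9.81 × 0.590)) = 1.99 s.

1.99 s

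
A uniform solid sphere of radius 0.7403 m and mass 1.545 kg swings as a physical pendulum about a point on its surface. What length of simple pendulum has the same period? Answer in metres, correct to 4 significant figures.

The equivalent simple-pendulum length is L_eq = I/(md), where I is about the pivot and d = 0.74030 m.
I_cm = (2/5)mR² = 0.33869 kg·m², so I = I_cm + md² = 0.33869 + 0.84673 = 1.1854 kg·m².
L_eq = 1.1854/(1.545 × 0.74030) = 1.036 m.

1.036 m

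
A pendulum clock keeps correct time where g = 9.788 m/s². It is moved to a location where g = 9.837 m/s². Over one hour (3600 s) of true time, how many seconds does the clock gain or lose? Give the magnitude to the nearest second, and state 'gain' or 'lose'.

The clock's period scales as T ∝ 1/√g, so T'/T = √(9.788/9.837) = 0.997506.
In 3600 s of true time the clock registers 3600/0.997506 = 3609.0 s, so it gains 9 s.

gain 9 s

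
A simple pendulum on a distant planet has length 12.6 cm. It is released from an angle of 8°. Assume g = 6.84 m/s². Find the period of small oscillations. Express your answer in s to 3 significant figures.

0.853 s

T = 2π√(L/g) = 2π√(0.126/6.84) = 2π × 0.1357 = 0.853 s.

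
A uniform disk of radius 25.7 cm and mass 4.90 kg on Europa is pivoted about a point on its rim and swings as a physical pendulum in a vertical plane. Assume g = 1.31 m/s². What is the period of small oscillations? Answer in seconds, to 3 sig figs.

I_cm = ½mr² = 0.1618 kg·m². The pivot is at distance d = 0.257 m from the centre of mass.
By the parallel-axis theorem, I = I_cm + md² = 0.1618 + 0.3236 = 0.4855 kg·m².
T = 2π√(I/(mgd)) = 2π√(0.4855/(4.90 × 1.31 × 0.257)) = 3.41 s.

3.41 s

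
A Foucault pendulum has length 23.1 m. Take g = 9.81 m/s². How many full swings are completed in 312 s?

T = 2π√(L/g) = 2π√(23.1/9.81) = 9.642 s.
Number of complete oscillations = ⌊312/9.642⌋ = ⌊32.36⌋ = 32.

32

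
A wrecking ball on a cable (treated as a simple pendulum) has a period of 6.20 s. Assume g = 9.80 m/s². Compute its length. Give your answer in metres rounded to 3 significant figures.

From T = 2π√(L/g), L = gT²/(4π²) = 9.80 × 6.200²/(4π²) = 9.54 m.

9.54 m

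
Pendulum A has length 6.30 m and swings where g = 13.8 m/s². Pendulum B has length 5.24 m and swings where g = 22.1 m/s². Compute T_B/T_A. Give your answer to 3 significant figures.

T = 2π√(L/g), so T_B/T_A = √((L_B/g_B)/(L_A/g_A)) = √((5.24/22.1)/(6.30/13.8)) = 0.721.

0.721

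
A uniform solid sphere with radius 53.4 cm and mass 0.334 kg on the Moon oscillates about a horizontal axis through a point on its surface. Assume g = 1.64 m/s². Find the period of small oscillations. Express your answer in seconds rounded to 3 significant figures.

4.24 s

I_cm = (2/5)mr² = 0.03810 kg·m². The pivot is at distance d = 0.534 m from the centre of mass.
By the parallel-axis theorem, I = I_cm + md² = 0.03810 + 0.09524 = 0.1333 kg·m².
T = 2π√(I/(mgd)) = 2π√(0.1333/(0.334 × 1.64 × 0.534)) = 4.24 s.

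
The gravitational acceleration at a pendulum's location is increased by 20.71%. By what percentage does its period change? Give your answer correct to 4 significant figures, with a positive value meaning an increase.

T ∝ 1/√g, so T'/T = 1/√(1.2071) = 0.91018.
Percentage change in T = (0.91018 − 1) × 100% = -8.982%.

-8.982%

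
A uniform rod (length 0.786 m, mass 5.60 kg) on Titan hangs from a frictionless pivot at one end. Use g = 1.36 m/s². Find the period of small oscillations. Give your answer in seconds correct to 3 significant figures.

For a physical pendulum T = 2π√(I/(mgd)), with d = 0.3930 m from pivot to centre of mass.
I_cm = mL²/12 = 5.60 × 0.786²/12 = 0.2883 kg·m²; I = I_cm + md² = 0.2883 + 5.60 × 0.3930² = 1.153 kg·m².
T = 2π√(1.153/(5.60 × 1.36 × 0.3930)) = 3.90 s.

3.90 s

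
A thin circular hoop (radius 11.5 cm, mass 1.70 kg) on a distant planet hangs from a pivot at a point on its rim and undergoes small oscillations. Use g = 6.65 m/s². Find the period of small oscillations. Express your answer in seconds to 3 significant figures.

1.17 s

I_cm = mr² = 0.02248 kg·m². The pivot is at distance d = 0.115 m from the centre of mass.
By the parallel-axis theorem, I = I_cm + md² = 0.02248 + 0.02248 = 0.04496 kg·m².
T = 2π√(I/(mgd)) = 2π√(0.04496/(1.70 × 6.65 × 0.115)) = 1.17 s.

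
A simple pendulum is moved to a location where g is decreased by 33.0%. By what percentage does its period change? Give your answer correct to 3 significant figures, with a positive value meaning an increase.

22.2%

T ∝ 1/√g, so T'/T = 1/√(0.6700) = 1.222.
Percentage change in T = (1.222 − 1) × 100% = 22.2%.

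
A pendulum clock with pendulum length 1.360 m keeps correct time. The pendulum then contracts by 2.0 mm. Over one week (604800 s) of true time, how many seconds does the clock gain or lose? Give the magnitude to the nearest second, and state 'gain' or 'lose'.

T ∝ √L, so T'/T = √(1.35800/1.360) = 0.999264.
In 604800 s of true time the clock registers 604800/0.999264 = 605245.2 s, so it gains 445 s.

gain 445 s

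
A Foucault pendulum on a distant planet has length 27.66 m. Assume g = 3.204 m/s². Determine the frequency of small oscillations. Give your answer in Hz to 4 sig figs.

T = 2π√(L/g) = 2π√(27.66/3.204) = 18.461 s, so f = 1/T = 0.05417 Hz.

0.05417 Hz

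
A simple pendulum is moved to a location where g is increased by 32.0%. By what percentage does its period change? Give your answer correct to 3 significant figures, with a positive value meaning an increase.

-13.0%

T ∝ 1/√g, so T'/T = 1/√(1.320) = 0.8704.
Percentage change in T = (0.8704 − 1) × 100% = -13.0%.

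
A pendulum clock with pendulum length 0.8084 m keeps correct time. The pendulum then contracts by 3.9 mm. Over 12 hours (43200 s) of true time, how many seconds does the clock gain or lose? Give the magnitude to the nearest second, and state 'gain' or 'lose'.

gain 105 s

T ∝ √L, so T'/T = √(0.80450/0.8084) = 0.997585.
In 43200 s of true time the clock registers 43200/0.997585 = 43304.6 s, so it gains 105 s.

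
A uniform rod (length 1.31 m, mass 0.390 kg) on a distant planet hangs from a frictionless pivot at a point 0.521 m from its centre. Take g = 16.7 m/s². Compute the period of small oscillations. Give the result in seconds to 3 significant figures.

1.37 s

For a physical pendulum T = 2π√(I/(mgd)), with d = 0.5210 m from pivot to centre of mass.
I_cm = mL²/12 = 0.390 × 1.31²/12 = 0.05577 kg·m²; I = I_cm + md² = 0.05577 + 0.390 × 0.5210² = 0.1616 kg·m².
T = 2π√(0.1616/(0.390 × 16.7 × 0.5210)) = 1.37 s.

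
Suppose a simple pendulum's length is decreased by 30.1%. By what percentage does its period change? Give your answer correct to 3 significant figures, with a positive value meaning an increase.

T ∝ √L, so T'/T = √(0.6990) = 0.8361.
Percentage change in T = (0.8361 − 1) × 100% = -16.4%.

-16.4%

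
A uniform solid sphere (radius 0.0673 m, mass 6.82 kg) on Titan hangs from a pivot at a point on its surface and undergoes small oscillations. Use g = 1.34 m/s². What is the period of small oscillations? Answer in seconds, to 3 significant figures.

I_cm = (2/5)mr² = 0.01236 kg·m². The pivot is at distance d = 0.0673 m from the centre of mass.
By the parallel-axis theorem, I = I_cm + md² = 0.01236 + 0.03089 = 0.04325 kg·m².
T = 2π√(I/(mgd)) = 2π√(0.04325/(6.82 × 1.34 × 0.0673)) = 1.67 s.

1.67 s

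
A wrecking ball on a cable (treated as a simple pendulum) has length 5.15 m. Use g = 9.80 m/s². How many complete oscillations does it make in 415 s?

T = 2π√(L/g) = 2π√(5.15/9.80) = 4.555 s.
Number of complete oscillations = ⌊415/4.555⌋ = ⌊91.11⌋ = 91.

91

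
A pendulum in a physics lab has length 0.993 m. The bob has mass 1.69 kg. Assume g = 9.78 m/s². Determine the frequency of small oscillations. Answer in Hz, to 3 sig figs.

T = 2π√(L/g) = 2π√(0.993/9.78) = 2.002 s, so f = 1/T = 0.499 Hz.

0.499 Hz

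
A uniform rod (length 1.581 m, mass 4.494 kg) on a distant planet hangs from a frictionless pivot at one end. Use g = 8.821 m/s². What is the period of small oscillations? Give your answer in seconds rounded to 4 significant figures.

2.172 s

For a physical pendulum T = 2π√(I/(mgd)), with d = 0.79050 m from pivot to centre of mass.
I_cm = mL²/12 = 4.494 × 1.581²/12 = 0.93609 kg·m²; I = I_cm + md² = 0.93609 + 4.494 × 0.79050² = 3.7443 kg·m².
T = 2π√(3.7443/(4.494 × 8.821 × 0.79050)) = 2.172 s.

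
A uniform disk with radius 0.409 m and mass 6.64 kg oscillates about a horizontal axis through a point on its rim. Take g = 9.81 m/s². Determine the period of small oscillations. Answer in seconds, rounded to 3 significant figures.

I_cm = ½mr² = 0.5554 kg·m². The pivot is at distance d = 0.409 m from the centre of mass.
By the parallel-axis theorem, I = I_cm + md² = 0.5554 + 1.111 = 1.666 kg·m².
T = 2π√(I/(mgd)) = 2π√(1.666/(6.64 × 9.81 × 0.409)) = 1.57 s.

1.57 s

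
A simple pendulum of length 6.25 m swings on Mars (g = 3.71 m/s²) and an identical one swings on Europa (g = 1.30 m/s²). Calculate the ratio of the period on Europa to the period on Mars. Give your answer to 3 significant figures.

T ∝ 1/√g, so T₂/T₁ = √(g₁/g₂) = √(3.71/1.30) = 1.69.

1.69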